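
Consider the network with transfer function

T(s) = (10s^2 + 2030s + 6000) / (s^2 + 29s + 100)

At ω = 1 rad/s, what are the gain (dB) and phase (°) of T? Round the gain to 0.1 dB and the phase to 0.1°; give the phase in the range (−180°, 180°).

Substitute s = j1:
Numerator: 10(j1)^2 + 2030(j1) + 6000 = 5990 + j2030
Denominator: (j1)^2 + 29(j1) + 100 = 99 + j29
|N| = √(5990² + 2030²) ≈ 6324.6, ∠N ≈ 18.72°
|D| = √(99² + 29²) ≈ 103.16, ∠D ≈ 16.33°
|T| = 6324.6 / 103.16 ≈ 61.309
Gain = 20 log₁₀(61.309) ≈ 35.75 dB
∠T = 18.72° − 16.33° = 2.39°

35.8 dB, 2.4°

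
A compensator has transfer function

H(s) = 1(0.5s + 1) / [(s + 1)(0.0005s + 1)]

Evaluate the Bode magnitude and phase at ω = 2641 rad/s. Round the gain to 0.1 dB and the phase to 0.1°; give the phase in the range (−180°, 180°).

-10.4 dB, -52.9°

At ω = 2641 rad/s:
zero (1 + j2641·0.5) = 1 + j1320.5 → |·| ≈ 1320.5, ∠ ≈ 89.96°
pole (1 + j2641·1) = 1 + j2641 → |·| ≈ 2641, ∠ ≈ 89.98°
pole (1 + j2641·0.0005) = 1 + j1.3205 → |·| ≈ 1.6564, ∠ ≈ 52.86°
|H| = 1 · 1320.5 / (2641 · 1.6564) ≈ 0.30186
Gain = 20 log₁₀(0.30186) ≈ -10.40 dB
∠H = (89.96°) − (89.98° + 52.86°) = -52.88°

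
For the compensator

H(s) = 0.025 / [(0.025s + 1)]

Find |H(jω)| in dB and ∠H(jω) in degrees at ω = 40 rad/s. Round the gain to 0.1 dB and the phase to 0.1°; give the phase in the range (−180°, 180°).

-35.1 dB, -45.0°

At ω = 40 rad/s:
pole (1 + j40·0.025) = 1 + j1 → |·| ≈ 1.4142, ∠ ≈ 45.00°
|H| = 0.025 · 1 / (1.4142) ≈ 0.017678
Gain = 20 log₁₀(0.017678) ≈ -35.05 dB
∠H = (0°) − (45.00°) = -45.00°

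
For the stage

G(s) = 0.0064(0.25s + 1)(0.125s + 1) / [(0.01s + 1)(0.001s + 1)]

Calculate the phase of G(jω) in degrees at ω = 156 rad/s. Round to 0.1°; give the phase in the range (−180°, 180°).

109.4°

At ω = 156 rad/s:
zero (1 + j156·0.25) = 1 + j39 → |·| ≈ 39.013, ∠ ≈ 88.53°
zero (1 + j156·0.125) = 1 + j19.5 → |·| ≈ 19.526, ∠ ≈ 87.06°
pole (1 + j156·0.01) = 1 + j1.56 → |·| ≈ 1.853, ∠ ≈ 57.34°
pole (1 + j156·0.001) = 1 + j0.156 → |·| ≈ 1.0121, ∠ ≈ 8.87°
∠G = (88.53° + 87.06°) − (57.34° + 8.87°) = 109.38°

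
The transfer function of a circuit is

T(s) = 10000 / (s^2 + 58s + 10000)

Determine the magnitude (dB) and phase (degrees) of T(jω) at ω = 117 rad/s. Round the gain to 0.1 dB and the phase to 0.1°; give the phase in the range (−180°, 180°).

2.2 dB, -118.5°

At s = jω = j117:
quadratic: (j117)² + 58·j117 + 10000 = -3689 + j6786 → |·| ≈ 7723.9, ∠ ≈ 118.53°
|T| = 10000 / 7723.9 ≈ 1.2947
Gain = 20 log₁₀(1.2947) ≈ 2.24 dB
∠T = 0.00° − 118.53° = -118.53°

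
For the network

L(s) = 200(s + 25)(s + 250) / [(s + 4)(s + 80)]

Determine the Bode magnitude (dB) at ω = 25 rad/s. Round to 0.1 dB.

At s = jω = j25:
zero (s+25): 25 + j25 → |·| = √(25²+25²) = √1250 ≈ 35.355, ∠ = arctan(25/25) ≈ 45.00°
zero (s+250): 250 + j25 → |·| = √(250²+25²) = √63125 ≈ 251.25, ∠ = arctan(25/250) ≈ 5.71°
pole (s+4): 4 + j25 → |·| = √(4²+25²) = √641 ≈ 25.318, ∠ = arctan(25/4) ≈ 80.91°
pole (s+80): 80 + j25 → |·| = √(80²+25²) = √7025 ≈ 83.815, ∠ = arctan(25/80) ≈ 17.35°
|L| = 200 · 8882.9 / 2122 ≈ 837.22
Gain = 20 log₁₀(837.22) ≈ 58.46 dB

58.5 dB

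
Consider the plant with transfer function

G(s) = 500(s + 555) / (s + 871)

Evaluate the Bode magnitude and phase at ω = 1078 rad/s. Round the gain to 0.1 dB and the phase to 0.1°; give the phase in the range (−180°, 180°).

At s = jω = j1078:
zero (s+555): 555 + j1078 → |·| = √(555²+1078²) = √1470109 ≈ 1212.5, ∠ = arctan(1078/555) ≈ 62.76°
pole (s+871): 871 + j1078 → |·| = √(871²+1078²) = √1920725 ≈ 1385.9, ∠ = arctan(1078/871) ≈ 51.06°
|G| = 500 · 1212.5 / 1385.9 ≈ 437.44
Gain = 20 log₁₀(437.44) ≈ 52.82 dB
∠G = 62.76° − 51.06° = 11.70°

52.8 dB, 11.7°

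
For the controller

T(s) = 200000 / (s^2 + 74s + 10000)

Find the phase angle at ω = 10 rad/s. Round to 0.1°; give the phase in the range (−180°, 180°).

-4.3°

At s = jω = j10:
quadratic: (j10)² + 74·j10 + 10000 = 9900 + j740 → |·| ≈ 9927.6, ∠ ≈ 4.27°
∠T = 0.00° − 4.27° = -4.27°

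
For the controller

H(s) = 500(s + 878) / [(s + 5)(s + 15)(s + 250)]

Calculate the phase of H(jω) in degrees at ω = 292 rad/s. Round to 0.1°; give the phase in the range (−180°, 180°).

At s = jω = j292:
zero (s+878): 878 + j292 → |·| = √(878²+292²) = √856148 ≈ 925.28, ∠ = arctan(292/878) ≈ 18.40°
pole (s+5): 5 + j292 → |·| = √(5²+292²) = √85289 ≈ 292.04, ∠ = arctan(292/5) ≈ 89.02°
pole (s+15): 15 + j292 → |·| = √(15²+292²) = √85489 ≈ 292.39, ∠ = arctan(292/15) ≈ 87.06°
pole (s+250): 250 + j292 → |·| = √(250²+292²) = √147764 ≈ 384.4, ∠ = arctan(292/250) ≈ 49.43°
∠H = 18.40° − 225.51° = -207.11° ≡ 152.89° (principal value)

152.9°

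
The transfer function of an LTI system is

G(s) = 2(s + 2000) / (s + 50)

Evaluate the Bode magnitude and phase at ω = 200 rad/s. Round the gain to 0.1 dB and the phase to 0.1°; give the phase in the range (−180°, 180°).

25.8 dB, -70.3°

At s = jω = j200:
zero (s+2000): 2000 + j200 → |·| = √(2000²+200²) = √4040000 ≈ 2010, ∠ = arctan(200/2000) ≈ 5.71°
pole (s+50): 50 + j200 → |·| = √(50²+200²) = √42500 ≈ 206.16, ∠ = arctan(200/50) ≈ 75.96°
|G| = 2 · 2010 / 206.16 ≈ 19.499
Gain = 20 log₁₀(19.499) ≈ 25.80 dB
∠G = 5.71° − 75.96° = -70.25°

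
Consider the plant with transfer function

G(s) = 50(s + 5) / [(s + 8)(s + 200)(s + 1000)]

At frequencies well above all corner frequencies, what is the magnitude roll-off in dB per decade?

-40 dB/decade

Each pole contributes −20 dB/decade at high frequency; each zero contributes +20 dB/decade.
Net: 1 zero(s) − 3 pole(s) → -40 dB/decade.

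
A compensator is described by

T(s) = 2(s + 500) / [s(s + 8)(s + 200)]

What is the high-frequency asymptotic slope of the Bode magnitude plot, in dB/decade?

Each pole contributes −20 dB/decade at high frequency; each zero contributes +20 dB/decade.
Net: 1 zero(s) − 3 pole(s) → -40 dB/decade.

-40 dB/decade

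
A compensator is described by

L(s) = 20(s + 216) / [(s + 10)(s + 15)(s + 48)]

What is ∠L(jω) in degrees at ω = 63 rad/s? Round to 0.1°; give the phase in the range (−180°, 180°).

166.0°

At s = jω = j63:
zero (s+216): 216 + j63 → |·| = √(216²+63²) = √50625 ≈ 225, ∠ = arctan(63/216) ≈ 16.26°
pole (s+10): 10 + j63 → |·| = √(10²+63²) = √4069 ≈ 63.789, ∠ = arctan(63/10) ≈ 80.98°
pole (s+15): 15 + j63 → |·| = √(15²+63²) = √4194 ≈ 64.761, ∠ = arctan(63/15) ≈ 76.61°
pole (s+48): 48 + j63 → |·| = √(48²+63²) = √6273 ≈ 79.202, ∠ = arctan(63/48) ≈ 52.70°
∠L = 16.26° − 210.29° = -194.03° ≡ 165.97° (principal value)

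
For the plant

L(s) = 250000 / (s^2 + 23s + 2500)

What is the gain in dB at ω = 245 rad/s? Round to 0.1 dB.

12.7 dB

At s = jω = j245:
quadratic: (j245)² + 23·j245 + 2500 = -57525 + j5635 → |·| ≈ 57800, ∠ ≈ 174.41°
|L| = 250000 / 57800 ≈ 4.3253
Gain = 20 log₁₀(4.3253) ≈ 12.72 dB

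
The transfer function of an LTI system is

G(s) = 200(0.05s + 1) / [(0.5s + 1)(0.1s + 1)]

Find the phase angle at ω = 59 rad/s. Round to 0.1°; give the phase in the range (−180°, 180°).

At ω = 59 rad/s:
zero (1 + j59·0.05) = 1 + j2.95 → |·| ≈ 3.1149, ∠ ≈ 71.27°
pole (1 + j59·0.5) = 1 + j29.5 → |·| ≈ 29.517, ∠ ≈ 88.06°
pole (1 + j59·0.1) = 1 + j5.9 → |·| ≈ 5.9841, ∠ ≈ 80.38°
∠G = (71.27°) − (88.06° + 80.38°) = -97.17°

-97.2°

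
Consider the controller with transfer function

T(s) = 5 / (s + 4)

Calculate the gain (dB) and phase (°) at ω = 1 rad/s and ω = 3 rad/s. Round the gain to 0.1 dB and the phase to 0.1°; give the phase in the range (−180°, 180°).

ω = 1: 1.7 dB, -14.0°; ω = 3: 0.0 dB, -36.9°

At s = jω = j1:
pole (s+4): 4 + j1 → |·| = √(4²+1²) = √17 ≈ 4.1231, ∠ = arctan(1/4) ≈ 14.04°
|T| = 5 / 4.1231 ≈ 1.2127
Gain = 20 log₁₀(1.2127) ≈ 1.68 dB
∠T = 0.00° − 14.04° = -14.04°

At s = jω = j3:
pole (s+4): 4 + j3 → |·| = √(4²+3²) = √25 ≈ 5, ∠ = arctan(3/4) ≈ 36.87°
|T| = 5 / 5 ≈ 1
Gain = 20 log₁₀(1) ≈ 0.00 dB
∠T = 0.00° − 36.87° = -36.87°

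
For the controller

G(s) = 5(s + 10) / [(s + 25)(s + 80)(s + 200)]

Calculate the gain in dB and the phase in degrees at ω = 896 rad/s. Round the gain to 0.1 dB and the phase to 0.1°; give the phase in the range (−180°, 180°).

-104.4 dB, -161.4°

At s = jω = j896:
zero (s+10): 10 + j896 → |·| = √(10²+896²) = √802916 ≈ 896.06, ∠ = arctan(896/10) ≈ 89.36°
pole (s+25): 25 + j896 → |·| = √(25²+896²) = √803441 ≈ 896.35, ∠ = arctan(896/25) ≈ 88.40°
pole (s+80): 80 + j896 → |·| = √(80²+896²) = √809216 ≈ 899.56, ∠ = arctan(896/80) ≈ 84.90°
pole (s+200): 200 + j896 → |·| = √(200²+896²) = √842816 ≈ 918.05, ∠ = arctan(896/200) ≈ 77.42°
|G| = 5 · 896.06 / 7.4024e+08 ≈ 6.0525e-06
Gain = 20 log₁₀(6.0525e-06) ≈ -104.36 dB
∠G = 89.36° − 250.72° = -161.36°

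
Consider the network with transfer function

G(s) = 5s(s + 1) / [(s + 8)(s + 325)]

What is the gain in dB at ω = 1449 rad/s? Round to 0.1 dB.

At s = jω = j1449:
zero (s+1): 1 + j1449 → |·| = √(1²+1449²) = √2099602 ≈ 1449, ∠ = arctan(1449/1) ≈ 89.96°
zero at origin: s = j1449 → |·| = 1449, ∠ = 90.00°
pole (s+8): 8 + j1449 → |·| = √(8²+1449²) = √2099665 ≈ 1449, ∠ = arctan(1449/8) ≈ 89.68°
pole (s+325): 325 + j1449 → |·| = √(325²+1449²) = √2205226 ≈ 1485, ∠ = arctan(1449/325) ≈ 77.36°
|G| = 5 · 2.0996e+06 / 2.1518e+06 ≈ 4.8787
Gain = 20 log₁₀(4.8787) ≈ 13.77 dB

13.8 dB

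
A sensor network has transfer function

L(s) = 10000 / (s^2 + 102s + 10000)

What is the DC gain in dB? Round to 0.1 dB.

L(0) = 10000 / 10000 = 1
20 log₁₀(1) ≈ 0.00 dB

0.0 dB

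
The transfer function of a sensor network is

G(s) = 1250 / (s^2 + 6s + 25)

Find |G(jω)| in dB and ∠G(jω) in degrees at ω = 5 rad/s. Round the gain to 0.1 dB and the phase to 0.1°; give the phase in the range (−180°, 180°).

32.4 dB, -90.0°

At s = jω = j5:
quadratic: (j5)² + 6·j5 + 25 = 0 + j30 → |·| ≈ 30, ∠ ≈ 90.00°
|G| = 1250 / 30 ≈ 41.667
Gain = 20 log₁₀(41.667) ≈ 32.40 dB
∠G = 0.00° − 90.00° = -90.00°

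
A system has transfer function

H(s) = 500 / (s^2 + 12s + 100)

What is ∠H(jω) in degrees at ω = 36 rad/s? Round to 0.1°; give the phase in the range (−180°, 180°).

-160.1°

At s = jω = j36:
quadratic: (j36)² + 12·j36 + 100 = -1196 + j432 → |·| ≈ 1271.6, ∠ ≈ 160.14°
∠H = 0.00° − 160.14° = -160.14°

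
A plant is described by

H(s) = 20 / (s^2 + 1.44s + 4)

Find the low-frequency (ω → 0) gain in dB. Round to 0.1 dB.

H(0) = 20 / 4 = 5
20 log₁₀(5) ≈ 13.98 dB

14.0 dB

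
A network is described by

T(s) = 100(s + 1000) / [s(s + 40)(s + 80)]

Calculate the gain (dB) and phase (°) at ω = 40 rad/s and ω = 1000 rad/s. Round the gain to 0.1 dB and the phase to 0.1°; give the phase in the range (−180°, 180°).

At s = jω = j40:
zero (s+1000): 1000 + j40 → |·| = √(1000²+40²) = √1001600 ≈ 1000.8, ∠ = arctan(40/1000) ≈ 2.29°
pole (s+40): 40 + j40 → |·| = √(40²+40²) = √3200 ≈ 56.569, ∠ = arctan(40/40) ≈ 45.00°
pole (s+80): 80 + j40 → |·| = √(80²+40²) = √8000 ≈ 89.443, ∠ = arctan(40/80) ≈ 26.57°
pole at origin: |s| = 40, ∠ = 90.00° (in denominator)
|T| = 100 · 1000.8 / 2.0239e+05 ≈ 0.49449
Gain = 20 log₁₀(0.49449) ≈ -6.12 dB
∠T = 2.29° − 161.57° = -159.28°

At s = jω = j1000:
zero (s+1000): 1000 + j1000 → |·| = √(1000²+1000²) = √2000000 ≈ 1414.2, ∠ = arctan(1000/1000) ≈ 45.00°
pole (s+40): 40 + j1000 → |·| = √(40²+1000²) = √1001600 ≈ 1000.8, ∠ = arctan(1000/40) ≈ 87.71°
pole (s+80): 80 + j1000 → |·| = √(80²+1000²) = √1006400 ≈ 1003.2, ∠ = arctan(1000/80) ≈ 85.43°
pole at origin: |s| = 1000, ∠ = 90.00° (in denominator)
|T| = 100 · 1414.2 / 1.004e+09 ≈ 0.00014086
Gain = 20 log₁₀(0.00014086) ≈ -77.02 dB
∠T = 45.00° − 263.14° = -218.14° ≡ 141.86° (principal value)

ω = 40: -6.1 dB, -159.3°; ω = 1000: -77.0 dB, 141.9°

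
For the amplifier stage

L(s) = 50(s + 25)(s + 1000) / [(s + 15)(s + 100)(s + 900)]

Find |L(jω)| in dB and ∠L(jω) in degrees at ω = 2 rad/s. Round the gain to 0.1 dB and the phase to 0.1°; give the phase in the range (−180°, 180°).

At s = jω = j2:
zero (s+25): 25 + j2 → |·| = √(25²+2²) = √629 ≈ 25.08, ∠ = arctan(2/25) ≈ 4.57°
zero (s+1000): 1000 + j2 → |·| = √(1000²+2²) = √1000004 ≈ 1000, ∠ = arctan(2/1000) ≈ 0.11°
pole (s+15): 15 + j2 → |·| = √(15²+2²) = √229 ≈ 15.133, ∠ = arctan(2/15) ≈ 7.59°
pole (s+100): 100 + j2 → |·| = √(100²+2²) = √10004 ≈ 100.02, ∠ = arctan(2/100) ≈ 1.15°
pole (s+900): 900 + j2 → |·| = √(900²+2²) = √810004 ≈ 900, ∠ = arctan(2/900) ≈ 0.13°
|L| = 50 · 25080 / 1.3622e+06 ≈ 0.92057
Gain = 20 log₁₀(0.92057) ≈ -0.72 dB
∠L = 4.68° − 8.87° = -4.19°

-0.7 dB, -4.2°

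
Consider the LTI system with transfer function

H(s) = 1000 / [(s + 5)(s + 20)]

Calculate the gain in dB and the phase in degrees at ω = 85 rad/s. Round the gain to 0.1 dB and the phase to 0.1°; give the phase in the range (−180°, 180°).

-17.4 dB, -163.4°

At s = jω = j85:
pole (s+5): 5 + j85 → |·| = √(5²+85²) = √7250 ≈ 85.147, ∠ = arctan(85/5) ≈ 86.63°
pole (s+20): 20 + j85 → |·| = √(20²+85²) = √7625 ≈ 87.321, ∠ = arctan(85/20) ≈ 76.76°
|H| = 1000 / 7435.1 ≈ 0.1345
Gain = 20 log₁₀(0.1345) ≈ -17.43 dB
∠H = 0.00° − 163.39° = -163.39°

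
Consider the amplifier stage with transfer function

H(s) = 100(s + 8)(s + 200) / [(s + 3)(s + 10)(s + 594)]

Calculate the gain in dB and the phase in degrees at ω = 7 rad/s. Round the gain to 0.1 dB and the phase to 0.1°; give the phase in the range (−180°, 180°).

11.7 dB, -59.3°

At s = jω = j7:
zero (s+8): 8 + j7 → |·| = √(8²+7²) = √113 ≈ 10.63, ∠ = arctan(7/8) ≈ 41.19°
zero (s+200): 200 + j7 → |·| = √(200²+7²) = √40049 ≈ 200.12, ∠ = arctan(7/200) ≈ 2.00°
pole (s+3): 3 + j7 → |·| = √(3²+7²) = √58 ≈ 7.6158, ∠ = arctan(7/3) ≈ 66.80°
pole (s+10): 10 + j7 → |·| = √(10²+7²) = √149 ≈ 12.207, ∠ = arctan(7/10) ≈ 34.99°
pole (s+594): 594 + j7 → |·| = √(594²+7²) = √352885 ≈ 594.04, ∠ = arctan(7/594) ≈ 0.68°
|H| = 100 · 2127.3 / 55226 ≈ 3.852
Gain = 20 log₁₀(3.852) ≈ 11.71 dB
∠H = 43.19° − 102.47° = -59.28°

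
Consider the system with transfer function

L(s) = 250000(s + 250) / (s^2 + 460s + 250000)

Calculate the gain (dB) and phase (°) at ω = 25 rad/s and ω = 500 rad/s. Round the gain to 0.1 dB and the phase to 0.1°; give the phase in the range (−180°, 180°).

At s = jω = j25:
zero (s+250): 250 + j25 → |·| = √(250²+25²) = √63125 ≈ 251.25, ∠ = arctan(25/250) ≈ 5.71°
quadratic: (j25)² + 460·j25 + 250000 = 249375 + j11500 → |·| ≈ 2.4964e+05, ∠ ≈ 2.64°
|L| = 250000 · 251.25 / 2.4964e+05 ≈ 251.61
Gain = 20 log₁₀(251.61) ≈ 48.01 dB
∠L = 5.71° − 2.64° = 3.07°

At s = jω = j500:
zero (s+250): 250 + j500 → |·| = √(250²+500²) = √312500 ≈ 559.02, ∠ = arctan(500/250) ≈ 63.43°
quadratic: (j500)² + 460·j500 + 250000 = 0 + j230000 → |·| ≈ 2.3e+05, ∠ ≈ 90.00°
|L| = 250000 · 559.02 / 2.3e+05 ≈ 607.63
Gain = 20 log₁₀(607.63) ≈ 55.67 dB
∠L = 63.43° − 90.00° = -26.57°

ω = 25: 48.0 dB, 3.1°; ω = 500: 55.7 dB, -26.6°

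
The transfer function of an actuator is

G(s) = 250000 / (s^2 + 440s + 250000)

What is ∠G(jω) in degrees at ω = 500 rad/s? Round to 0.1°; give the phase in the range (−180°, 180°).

At s = jω = j500:
quadratic: (j500)² + 440·j500 + 250000 = 0 + j220000 → |·| ≈ 2.2e+05, ∠ ≈ 90.00°
∠G = 0.00° − 90.00° = -90.00°

-90.0°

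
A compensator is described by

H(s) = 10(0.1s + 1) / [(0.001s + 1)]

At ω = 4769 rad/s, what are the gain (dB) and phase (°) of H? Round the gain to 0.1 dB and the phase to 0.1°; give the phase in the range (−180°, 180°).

59.8 dB, 11.7°

At ω = 4769 rad/s:
zero (1 + j4769·0.1) = 1 + j476.9 → |·| ≈ 476.9, ∠ ≈ 89.88°
pole (1 + j4769·0.001) = 1 + j4.769 → |·| ≈ 4.8727, ∠ ≈ 78.16°
|H| = 10 · 476.9 / (4.8727) ≈ 978.72
Gain = 20 log₁₀(978.72) ≈ 59.81 dB
∠H = (89.88°) − (78.16°) = 11.72°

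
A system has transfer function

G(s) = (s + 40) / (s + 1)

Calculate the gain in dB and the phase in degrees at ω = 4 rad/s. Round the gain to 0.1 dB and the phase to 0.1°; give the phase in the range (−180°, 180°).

Substitute s = j4:
Numerator: (j4) + 40 = 40 + j4
Denominator: (j4) + 1 = 1 + j4
|N| = √(40² + 4²) ≈ 40.2, ∠N ≈ 5.71°
|D| = √(1² + 4²) ≈ 4.1231, ∠D ≈ 75.96°
|G| = 40.2 / 4.1231 ≈ 9.7499
Gain = 20 log₁₀(9.7499) ≈ 19.78 dB
∠G = 5.71° − 75.96° = -70.25°

19.8 dB, -70.3°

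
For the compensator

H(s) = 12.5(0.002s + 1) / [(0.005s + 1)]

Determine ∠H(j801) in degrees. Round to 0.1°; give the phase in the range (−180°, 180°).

-18.0°

At ω = 801 rad/s:
zero (1 + j801·0.002) = 1 + j1.602 → |·| ≈ 1.8885, ∠ ≈ 58.03°
pole (1 + j801·0.005) = 1 + j4.005 → |·| ≈ 4.128, ∠ ≈ 75.98°
∠H = (58.03°) − (75.98°) = -17.95°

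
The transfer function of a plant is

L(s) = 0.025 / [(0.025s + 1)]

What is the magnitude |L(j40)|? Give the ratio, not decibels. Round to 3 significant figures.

At ω = 40 rad/s:
pole (1 + j40·0.025) = 1 + j1 → |·| ≈ 1.4142, ∠ ≈ 45.00°
|L| = 0.025 · 1 / (1.4142) ≈ 0.017678

0.0177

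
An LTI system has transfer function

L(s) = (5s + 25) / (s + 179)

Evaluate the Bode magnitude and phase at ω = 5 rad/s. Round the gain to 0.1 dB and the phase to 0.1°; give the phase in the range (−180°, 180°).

-14.1 dB, 43.4°

Substitute s = j5:
Numerator: 5(j5) + 25 = 25 + j25
Denominator: (j5) + 179 = 179 + j5
|N| = √(25² + 25²) ≈ 35.355, ∠N ≈ 45.00°
|D| = √(179² + 5²) ≈ 179.07, ∠D ≈ 1.60°
|L| = 35.355 / 179.07 ≈ 0.19744
Gain = 20 log₁₀(0.19744) ≈ -14.09 dB
∠L = 45.00° − 1.60° = 43.40°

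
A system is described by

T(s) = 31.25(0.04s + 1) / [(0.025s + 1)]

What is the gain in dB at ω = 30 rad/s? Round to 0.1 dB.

At ω = 30 rad/s:
zero (1 + j30·0.04) = 1 + j1.2 → |·| ≈ 1.562, ∠ ≈ 50.19°
pole (1 + j30·0.025) = 1 + j0.75 → |·| ≈ 1.25, ∠ ≈ 36.87°
|T| = 31.25 · 1.562 / (1.25) ≈ 39.05
Gain = 20 log₁₀(39.05) ≈ 31.83 dB

31.8 dB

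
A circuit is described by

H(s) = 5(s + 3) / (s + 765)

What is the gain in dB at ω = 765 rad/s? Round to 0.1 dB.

11.0 dB

At s = jω = j765:
zero (s+3): 3 + j765 → |·| = √(3²+765²) = √585234 ≈ 765.01, ∠ = arctan(765/3) ≈ 89.78°
pole (s+765): 765 + j765 → |·| = √(765²+765²) = √1170450 ≈ 1081.9, ∠ = arctan(765/765) ≈ 45.00°
|H| = 5 · 765.01 / 1081.9 ≈ 3.5355
Gain = 20 log₁₀(3.5355) ≈ 10.97 dB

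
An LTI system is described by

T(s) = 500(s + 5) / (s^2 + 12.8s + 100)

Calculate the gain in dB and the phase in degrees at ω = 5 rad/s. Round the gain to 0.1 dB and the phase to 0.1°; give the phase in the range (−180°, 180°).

At s = jω = j5:
zero (s+5): 5 + j5 → |·| = √(5²+5²) = √50 ≈ 7.0711, ∠ = arctan(5/5) ≈ 45.00°
quadratic: (j5)² + 12.8·j5 + 100 = 75 + j64 → |·| ≈ 98.595, ∠ ≈ 40.48°
|T| = 500 · 7.0711 / 98.595 ≈ 35.859
Gain = 20 log₁₀(35.859) ≈ 31.09 dB
∠T = 45.00° − 40.48° = 4.52°

31.1 dB, 4.5°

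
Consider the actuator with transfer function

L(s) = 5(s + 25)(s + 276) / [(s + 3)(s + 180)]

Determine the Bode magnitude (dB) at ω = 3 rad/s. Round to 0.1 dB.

33.2 dB

At s = jω = j3:
zero (s+25): 25 + j3 → |·| = √(25²+3²) = √634 ≈ 25.179, ∠ = arctan(3/25) ≈ 6.84°
zero (s+276): 276 + j3 → |·| = √(276²+3²) = √76185 ≈ 276.02, ∠ = arctan(3/276) ≈ 0.62°
pole (s+3): 3 + j3 → |·| = √(3²+3²) = √18 ≈ 4.2426, ∠ = arctan(3/3) ≈ 45.00°
pole (s+180): 180 + j3 → |·| = √(180²+3²) = √32409 ≈ 180.02, ∠ = arctan(3/180) ≈ 0.95°
|L| = 5 · 6949.9 / 763.75 ≈ 45.499
Gain = 20 log₁₀(45.499) ≈ 33.16 dB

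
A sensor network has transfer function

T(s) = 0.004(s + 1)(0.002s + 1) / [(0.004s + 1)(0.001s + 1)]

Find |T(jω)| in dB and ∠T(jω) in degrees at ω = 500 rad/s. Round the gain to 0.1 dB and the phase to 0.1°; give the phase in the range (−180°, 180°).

At ω = 500 rad/s:
zero (1 + j500·1) = 1 + j500 → |·| ≈ 500, ∠ ≈ 89.89°
zero (1 + j500·0.002) = 1 + j1 → |·| ≈ 1.4142, ∠ ≈ 45.00°
pole (1 + j500·0.004) = 1 + j2 → |·| ≈ 2.2361, ∠ ≈ 63.43°
pole (1 + j500·0.001) = 1 + j0.5 → |·| ≈ 1.118, ∠ ≈ 26.57°
|T| = 0.004 · 500 · 1.4142 / (2.2361 · 1.118) ≈ 1.1314
Gain = 20 log₁₀(1.1314) ≈ 1.07 dB
∠T = (89.89° + 45.00°) − (63.43° + 26.57°) = 44.89°

1.1 dB, 44.9°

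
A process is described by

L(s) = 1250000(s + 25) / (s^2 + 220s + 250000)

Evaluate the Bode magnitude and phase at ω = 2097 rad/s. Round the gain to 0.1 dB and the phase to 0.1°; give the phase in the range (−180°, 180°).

56.0 dB, -84.3°

At s = jω = j2097:
zero (s+25): 25 + j2097 → |·| = √(25²+2097²) = √4398034 ≈ 2097.1, ∠ = arctan(2097/25) ≈ 89.32°
quadratic: (j2097)² + 220·j2097 + 250000 = -4147409 + j461340 → |·| ≈ 4.173e+06, ∠ ≈ 173.65°
|L| = 1250000 · 2097.1 / 4.173e+06 ≈ 628.18
Gain = 20 log₁₀(628.18) ≈ 55.96 dB
∠L = 89.32° − 173.65° = -84.33°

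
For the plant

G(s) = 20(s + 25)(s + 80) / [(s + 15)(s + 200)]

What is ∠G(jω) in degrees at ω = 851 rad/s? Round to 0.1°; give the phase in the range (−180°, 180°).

7.2°

At s = jω = j851:
zero (s+25): 25 + j851 → |·| = √(25²+851²) = √724826 ≈ 851.37, ∠ = arctan(851/25) ≈ 88.32°
zero (s+80): 80 + j851 → |·| = √(80²+851²) = √730601 ≈ 854.75, ∠ = arctan(851/80) ≈ 84.63°
pole (s+15): 15 + j851 → |·| = √(15²+851²) = √724426 ≈ 851.13, ∠ = arctan(851/15) ≈ 88.99°
pole (s+200): 200 + j851 → |·| = √(200²+851²) = √764201 ≈ 874.19, ∠ = arctan(851/200) ≈ 76.77°
∠G = 172.95° − 165.76° = 7.19°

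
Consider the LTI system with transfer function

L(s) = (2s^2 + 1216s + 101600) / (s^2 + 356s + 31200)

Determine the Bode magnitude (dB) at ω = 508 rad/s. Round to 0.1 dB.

Substitute s = j508:
Numerator: 2(j508)^2 + 1216(j508) + 101600 = -414528 + j617728
Denominator: (j508)^2 + 356(j508) + 31200 = -226864 + j180848
|N| = √(414528² + 617728²) ≈ 7.4392e+05, ∠N ≈ 123.86°
|D| = √(226864² + 180848²) ≈ 2.9013e+05, ∠D ≈ 141.44°
|L| = 7.4392e+05 / 2.9013e+05 ≈ 2.5641
Gain = 20 log₁₀(2.5641) ≈ 8.18 dB

8.2 dB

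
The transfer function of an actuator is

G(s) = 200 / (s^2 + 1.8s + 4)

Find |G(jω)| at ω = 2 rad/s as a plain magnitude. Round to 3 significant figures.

At s = jω = j2:
quadratic: (j2)² + 1.8·j2 + 4 = 0 + j3.6 → |·| ≈ 3.6, ∠ ≈ 90.00°
|G| = 200 / 3.6 ≈ 55.556

55.6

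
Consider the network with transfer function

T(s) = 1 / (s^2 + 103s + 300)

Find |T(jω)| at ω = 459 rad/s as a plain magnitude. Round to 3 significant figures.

Substitute s = j459:
Numerator: 1 = 1 + j0
Denominator: (j459)^2 + 103(j459) + 300 = -210381 + j47277
|N| = √(1² + 0²) ≈ 1, ∠N ≈ 0.00°
|D| = √(210381² + 47277²) ≈ 2.1563e+05, ∠D ≈ 167.33°
|T| = 1 / 2.1563e+05 ≈ 4.6376e-06

4.64e-06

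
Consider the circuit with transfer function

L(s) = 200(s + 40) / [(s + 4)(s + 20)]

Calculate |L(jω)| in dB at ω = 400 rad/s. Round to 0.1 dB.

At s = jω = j400:
zero (s+40): 40 + j400 → |·| = √(40²+400²) = √161600 ≈ 402, ∠ = arctan(400/40) ≈ 84.29°
pole (s+4): 4 + j400 → |·| = √(4²+400²) = √160016 ≈ 400.02, ∠ = arctan(400/4) ≈ 89.43°
pole (s+20): 20 + j400 → |·| = √(20²+400²) = √160400 ≈ 400.5, ∠ = arctan(400/20) ≈ 87.14°
|L| = 200 · 402 / 1.6021e+05 ≈ 0.50184
Gain = 20 log₁₀(0.50184) ≈ -5.99 dB

-6.0 dB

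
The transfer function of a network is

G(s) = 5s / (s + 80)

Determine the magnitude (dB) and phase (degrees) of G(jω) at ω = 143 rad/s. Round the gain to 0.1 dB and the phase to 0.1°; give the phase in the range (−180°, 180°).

12.8 dB, 29.2°

At s = jω = j143:
zero at origin: s = j143 → |·| = 143, ∠ = 90.00°
pole (s+80): 80 + j143 → |·| = √(80²+143²) = √26849 ≈ 163.86, ∠ = arctan(143/80) ≈ 60.78°
|G| = 5 · 143 / 163.86 ≈ 4.3635
Gain = 20 log₁₀(4.3635) ≈ 12.80 dB
∠G = 90.00° − 60.78° = 29.22°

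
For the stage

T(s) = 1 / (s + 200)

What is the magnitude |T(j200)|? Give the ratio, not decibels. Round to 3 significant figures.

At s = jω = j200:
pole (s+200): 200 + j200 → |·| = √(200²+200²) = √80000 ≈ 282.84, ∠ = arctan(200/200) ≈ 45.00°
|T| = 1 / 282.84 ≈ 0.0035356

0.00354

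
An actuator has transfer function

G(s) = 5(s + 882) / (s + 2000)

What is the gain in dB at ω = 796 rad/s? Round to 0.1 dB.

8.8 dB

At s = jω = j796:
zero (s+882): 882 + j796 → |·| = √(882²+796²) = √1411540 ≈ 1188.1, ∠ = arctan(796/882) ≈ 42.07°
pole (s+2000): 2000 + j796 → |·| = √(2000²+796²) = √4633616 ≈ 2152.6, ∠ = arctan(796/2000) ≈ 21.70°
|G| = 5 · 1188.1 / 2152.6 ≈ 2.7597
Gain = 20 log₁₀(2.7597) ≈ 8.82 dB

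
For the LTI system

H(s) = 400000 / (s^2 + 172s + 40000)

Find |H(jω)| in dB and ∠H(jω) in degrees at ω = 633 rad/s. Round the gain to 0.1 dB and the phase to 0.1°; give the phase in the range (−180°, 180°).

0.5 dB, -163.2°

At s = jω = j633:
quadratic: (j633)² + 172·j633 + 40000 = -360689 + j108876 → |·| ≈ 3.7676e+05, ∠ ≈ 163.20°
|H| = 400000 / 3.7676e+05 ≈ 1.0617
Gain = 20 log₁₀(1.0617) ≈ 0.52 dB
∠H = 0.00° − 163.20° = -163.20°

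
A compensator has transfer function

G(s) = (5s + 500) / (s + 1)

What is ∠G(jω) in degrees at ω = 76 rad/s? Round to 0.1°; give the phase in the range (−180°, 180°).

Substitute s = j76:
Numerator: 5(j76) + 500 = 500 + j380
Denominator: (j76) + 1 = 1 + j76
|N| = √(500² + 380²) ≈ 628.01, ∠N ≈ 37.23°
|D| = √(1² + 76²) ≈ 76.007, ∠D ≈ 89.25°
∠G = 37.23° − 89.25° = -52.02°

-52.0°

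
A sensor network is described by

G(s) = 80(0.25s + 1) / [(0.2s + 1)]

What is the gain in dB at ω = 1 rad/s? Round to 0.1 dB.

At ω = 1 rad/s:
zero (1 + j1·0.25) = 1 + j0.25 → |·| ≈ 1.0308, ∠ ≈ 14.04°
pole (1 + j1·0.2) = 1 + j0.2 → |·| ≈ 1.0198, ∠ ≈ 11.31°
|G| = 80 · 1.0308 / (1.0198) ≈ 80.863
Gain = 20 log₁₀(80.863) ≈ 38.15 dB

38.2 dB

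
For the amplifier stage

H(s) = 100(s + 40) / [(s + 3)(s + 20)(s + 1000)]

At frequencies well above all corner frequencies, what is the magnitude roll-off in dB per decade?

-40 dB/decade

Each pole contributes −20 dB/decade at high frequency; each zero contributes +20 dB/decade.
Net: 1 zero(s) − 3 pole(s) → -40 dB/decade.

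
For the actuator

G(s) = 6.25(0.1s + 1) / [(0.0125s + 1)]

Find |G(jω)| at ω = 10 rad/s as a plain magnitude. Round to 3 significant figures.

At ω = 10 rad/s:
zero (1 + j10·0.1) = 1 + j1 → |·| ≈ 1.4142, ∠ ≈ 45.00°
pole (1 + j10·0.0125) = 1 + j0.125 → |·| ≈ 1.0078, ∠ ≈ 7.13°
|G| = 6.25 · 1.4142 / (1.0078) ≈ 8.7703

8.77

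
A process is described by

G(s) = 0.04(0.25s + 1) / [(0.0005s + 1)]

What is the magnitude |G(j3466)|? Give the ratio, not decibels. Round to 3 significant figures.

17.3

At ω = 3466 rad/s:
zero (1 + j3466·0.25) = 1 + j866.5 → |·| ≈ 866.5, ∠ ≈ 89.93°
pole (1 + j3466·0.0005) = 1 + j1.733 → |·| ≈ 2.0008, ∠ ≈ 60.01°
|G| = 0.04 · 866.5 / (2.0008) ≈ 17.323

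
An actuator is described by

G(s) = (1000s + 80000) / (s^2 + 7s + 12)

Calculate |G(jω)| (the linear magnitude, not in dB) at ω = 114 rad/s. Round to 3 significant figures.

10.7

Substitute s = j114:
Numerator: 1000(j114) + 80000 = 80000 + j114000
Denominator: (j114)^2 + 7(j114) + 12 = -12984 + j798
|N| = √(80000² + 114000²) ≈ 1.3927e+05, ∠N ≈ 54.94°
|D| = √(12984² + 798²) ≈ 13008, ∠D ≈ 176.48°
|G| = 1.3927e+05 / 13008 ≈ 10.706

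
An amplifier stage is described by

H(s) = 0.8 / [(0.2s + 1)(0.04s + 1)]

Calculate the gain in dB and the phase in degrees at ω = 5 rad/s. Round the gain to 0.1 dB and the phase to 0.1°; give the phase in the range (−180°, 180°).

At ω = 5 rad/s:
pole (1 + j5·0.2) = 1 + j1 → |·| ≈ 1.4142, ∠ ≈ 45.00°
pole (1 + j5·0.04) = 1 + j0.2 → |·| ≈ 1.0198, ∠ ≈ 11.31°
|H| = 0.8 · 1 / (1.4142 · 1.0198) ≈ 0.55471
Gain = 20 log₁₀(0.55471) ≈ -5.12 dB
∠H = (0°) − (45.00° + 11.31°) = -56.31°

-5.1 dB, -56.3°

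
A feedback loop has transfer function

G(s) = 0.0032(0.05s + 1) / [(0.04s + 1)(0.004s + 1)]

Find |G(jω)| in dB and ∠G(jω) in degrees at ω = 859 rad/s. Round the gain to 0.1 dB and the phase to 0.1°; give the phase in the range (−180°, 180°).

-59.0 dB, -73.4°

At ω = 859 rad/s:
zero (1 + j859·0.05) = 1 + j42.95 → |·| ≈ 42.962, ∠ ≈ 88.67°
pole (1 + j859·0.04) = 1 + j34.36 → |·| ≈ 34.375, ∠ ≈ 88.33°
pole (1 + j859·0.004) = 1 + j3.436 → |·| ≈ 3.5786, ∠ ≈ 73.77°
|G| = 0.0032 · 42.962 / (34.375 · 3.5786) ≈ 0.0011176
Gain = 20 log₁₀(0.0011176) ≈ -59.03 dB
∠G = (88.67°) − (88.33° + 73.77°) = -73.43°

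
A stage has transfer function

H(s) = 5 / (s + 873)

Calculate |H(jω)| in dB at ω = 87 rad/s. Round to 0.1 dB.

Substitute s = j87:
Numerator: 5 = 5 + j0
Denominator: (j87) + 873 = 873 + j87
|N| = √(5² + 0²) ≈ 5, ∠N ≈ 0.00°
|D| = √(873² + 87²) ≈ 877.32, ∠D ≈ 5.69°
|H| = 5 / 877.32 ≈ 0.0056992
Gain = 20 log₁₀(0.0056992) ≈ -44.88 dB

-44.9 dB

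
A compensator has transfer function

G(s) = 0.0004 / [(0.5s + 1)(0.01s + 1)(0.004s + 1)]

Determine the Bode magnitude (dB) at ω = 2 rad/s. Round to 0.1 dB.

-71.0 dB

At ω = 2 rad/s:
pole (1 + j2·0.5) = 1 + j1 → |·| ≈ 1.4142, ∠ ≈ 45.00°
pole (1 + j2·0.01) = 1 + j0.02 → |·| ≈ 1.0002, ∠ ≈ 1.15°
pole (1 + j2·0.004) = 1 + j0.008 → |·| ≈ 1, ∠ ≈ 0.46°
|G| = 0.0004 · 1 / (1.4142 · 1.0002 · 1) ≈ 0.00028279
Gain = 20 log₁₀(0.00028279) ≈ -70.97 dB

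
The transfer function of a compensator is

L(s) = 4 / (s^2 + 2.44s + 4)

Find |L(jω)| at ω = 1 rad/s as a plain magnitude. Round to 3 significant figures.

1.03

At s = jω = j1:
quadratic: (j1)² + 2.44·j1 + 4 = 3 + j2.44 → |·| ≈ 3.867, ∠ ≈ 39.12°
|L| = 4 / 3.867 ≈ 1.0344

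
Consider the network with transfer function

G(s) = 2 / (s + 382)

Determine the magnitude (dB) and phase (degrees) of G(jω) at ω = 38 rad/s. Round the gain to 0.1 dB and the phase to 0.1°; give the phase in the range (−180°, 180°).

-45.7 dB, -5.7°

Substitute s = j38:
Numerator: 2 = 2 + j0
Denominator: (j38) + 382 = 382 + j38
|N| = √(2² + 0²) ≈ 2, ∠N ≈ 0.00°
|D| = √(382² + 38²) ≈ 383.89, ∠D ≈ 5.68°
|G| = 2 / 383.89 ≈ 0.0052098
Gain = 20 log₁₀(0.0052098) ≈ -45.66 dB
∠G = 0.00° − 5.68° = -5.68°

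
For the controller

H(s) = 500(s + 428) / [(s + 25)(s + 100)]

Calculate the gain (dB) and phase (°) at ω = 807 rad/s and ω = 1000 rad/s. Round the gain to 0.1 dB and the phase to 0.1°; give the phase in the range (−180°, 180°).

ω = 807: -3.2 dB, -109.1°; ω = 1000: -5.3 dB, -106.0°

At s = jω = j807:
zero (s+428): 428 + j807 → |·| = √(428²+807²) = √834433 ≈ 913.47, ∠ = arctan(807/428) ≈ 62.06°
pole (s+25): 25 + j807 → |·| = √(25²+807²) = √651874 ≈ 807.39, ∠ = arctan(807/25) ≈ 88.23°
pole (s+100): 100 + j807 → |·| = √(100²+807²) = √661249 ≈ 813.17, ∠ = arctan(807/100) ≈ 82.94°
|H| = 500 · 913.47 / 6.5655e+05 ≈ 0.69566
Gain = 20 log₁₀(0.69566) ≈ -3.15 dB
∠H = 62.06° − 171.17° = -109.11°

At s = jω = j1000:
zero (s+428): 428 + j1000 → |·| = √(428²+1000²) = √1183184 ≈ 1087.7, ∠ = arctan(1000/428) ≈ 66.83°
pole (s+25): 25 + j1000 → |·| = √(25²+1000²) = √1000625 ≈ 1000.3, ∠ = arctan(1000/25) ≈ 88.57°
pole (s+100): 100 + j1000 → |·| = √(100²+1000²) = √1010000 ≈ 1005, ∠ = arctan(1000/100) ≈ 84.29°
|H| = 500 · 1087.7 / 1.0053e+06 ≈ 0.54098
Gain = 20 log₁₀(0.54098) ≈ -5.34 dB
∠H = 66.83° − 172.86° = -106.03°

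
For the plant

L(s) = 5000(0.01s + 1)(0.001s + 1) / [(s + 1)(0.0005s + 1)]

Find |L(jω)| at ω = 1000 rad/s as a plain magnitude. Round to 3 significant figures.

63.6

At ω = 1000 rad/s:
zero (1 + j1000·0.01) = 1 + j10 → |·| ≈ 10.05, ∠ ≈ 84.29°
zero (1 + j1000·0.001) = 1 + j1 → |·| ≈ 1.4142, ∠ ≈ 45.00°
pole (1 + j1000·1) = 1 + j1000 → |·| ≈ 1000, ∠ ≈ 89.94°
pole (1 + j1000·0.0005) = 1 + j0.5 → |·| ≈ 1.118, ∠ ≈ 26.57°
|L| = 5000 · 10.05 · 1.4142 / (1000 · 1.118) ≈ 63.563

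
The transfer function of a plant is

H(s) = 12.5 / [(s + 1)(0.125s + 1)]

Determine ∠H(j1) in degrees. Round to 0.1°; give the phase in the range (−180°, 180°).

-52.1°

At ω = 1 rad/s:
pole (1 + j1·1) = 1 + j1 → |·| ≈ 1.4142, ∠ ≈ 45.00°
pole (1 + j1·0.125) = 1 + j0.125 → |·| ≈ 1.0078, ∠ ≈ 7.13°
∠H = (0°) − (45.00° + 7.13°) = -52.13°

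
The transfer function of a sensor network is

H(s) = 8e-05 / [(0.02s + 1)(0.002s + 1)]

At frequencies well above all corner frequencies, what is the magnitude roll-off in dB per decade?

-40 dB/decade

Each pole contributes −20 dB/decade at high frequency; each zero contributes +20 dB/decade.
Net: 0 zero(s) − 2 pole(s) → -40 dB/decade.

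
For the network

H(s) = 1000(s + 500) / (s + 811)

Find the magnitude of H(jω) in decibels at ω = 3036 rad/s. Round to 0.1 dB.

59.8 dB

At s = jω = j3036:
zero (s+500): 500 + j3036 → |·| = √(500²+3036²) = √9467296 ≈ 3076.9, ∠ = arctan(3036/500) ≈ 80.65°
pole (s+811): 811 + j3036 → |·| = √(811²+3036²) = √9875017 ≈ 3142.5, ∠ = arctan(3036/811) ≈ 75.04°
|H| = 1000 · 3076.9 / 3142.5 ≈ 979.12
Gain = 20 log₁₀(979.12) ≈ 59.82 dB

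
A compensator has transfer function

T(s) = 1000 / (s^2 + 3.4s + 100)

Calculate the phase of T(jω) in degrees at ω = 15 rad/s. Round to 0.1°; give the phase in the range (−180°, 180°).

At s = jω = j15:
quadratic: (j15)² + 3.4·j15 + 100 = -125 + j51 → |·| ≈ 135, ∠ ≈ 157.80°
∠T = 0.00° − 157.80° = -157.80°

-157.8°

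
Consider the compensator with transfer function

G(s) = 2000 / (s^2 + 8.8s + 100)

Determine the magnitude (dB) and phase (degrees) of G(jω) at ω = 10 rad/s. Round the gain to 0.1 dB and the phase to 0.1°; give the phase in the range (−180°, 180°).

27.1 dB, -90.0°

At s = jω = j10:
quadratic: (j10)² + 8.8·j10 + 100 = 0 + j88 → |·| ≈ 88, ∠ ≈ 90.00°
|G| = 2000 / 88 ≈ 22.727
Gain = 20 log₁₀(22.727) ≈ 27.13 dB
∠G = 0.00° − 90.00° = -90.00°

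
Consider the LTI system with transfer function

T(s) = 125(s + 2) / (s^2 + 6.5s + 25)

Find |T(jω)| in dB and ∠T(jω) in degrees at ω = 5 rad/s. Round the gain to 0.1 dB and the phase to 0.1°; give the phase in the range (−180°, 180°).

26.3 dB, -21.8°

At s = jω = j5:
zero (s+2): 2 + j5 → |·| = √(2²+5²) = √29 ≈ 5.3852, ∠ = arctan(5/2) ≈ 68.20°
quadratic: (j5)² + 6.5·j5 + 25 = 0 + j32.5 → |·| ≈ 32.5, ∠ ≈ 90.00°
|T| = 125 · 5.3852 / 32.5 ≈ 20.712
Gain = 20 log₁₀(20.712) ≈ 26.32 dB
∠T = 68.20° − 90.00° = -21.80°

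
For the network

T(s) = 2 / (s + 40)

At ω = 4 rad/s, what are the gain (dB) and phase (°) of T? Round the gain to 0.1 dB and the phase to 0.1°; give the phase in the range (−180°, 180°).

Substitute s = j4:
Numerator: 2 = 2 + j0
Denominator: (j4) + 40 = 40 + j4
|N| = √(2² + 0²) ≈ 2, ∠N ≈ 0.00°
|D| = √(40² + 4²) ≈ 40.2, ∠D ≈ 5.71°
|T| = 2 / 40.2 ≈ 0.049751
Gain = 20 log₁₀(0.049751) ≈ -26.06 dB
∠T = 0.00° − 5.71° = -5.71°

-26.1 dB, -5.7°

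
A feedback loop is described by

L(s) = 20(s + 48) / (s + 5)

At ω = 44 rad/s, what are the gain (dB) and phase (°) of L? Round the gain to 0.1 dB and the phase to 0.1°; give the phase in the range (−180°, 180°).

At s = jω = j44:
zero (s+48): 48 + j44 → |·| = √(48²+44²) = √4240 ≈ 65.115, ∠ = arctan(44/48) ≈ 42.51°
pole (s+5): 5 + j44 → |·| = √(5²+44²) = √1961 ≈ 44.283, ∠ = arctan(44/5) ≈ 83.52°
|L| = 20 · 65.115 / 44.283 ≈ 29.409
Gain = 20 log₁₀(29.409) ≈ 29.37 dB
∠L = 42.51° − 83.52° = -41.01°

29.4 dB, -41.0°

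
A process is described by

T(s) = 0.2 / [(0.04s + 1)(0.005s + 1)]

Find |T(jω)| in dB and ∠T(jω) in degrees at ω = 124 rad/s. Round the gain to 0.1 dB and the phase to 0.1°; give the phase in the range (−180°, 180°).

-29.5 dB, -110.4°

At ω = 124 rad/s:
pole (1 + j124·0.04) = 1 + j4.96 → |·| ≈ 5.0598, ∠ ≈ 78.60°
pole (1 + j124·0.005) = 1 + j0.62 → |·| ≈ 1.1766, ∠ ≈ 31.80°
|T| = 0.2 · 1 / (5.0598 · 1.1766) ≈ 0.033594
Gain = 20 log₁₀(0.033594) ≈ -29.47 dB
∠T = (0°) − (78.60° + 31.80°) = -110.40°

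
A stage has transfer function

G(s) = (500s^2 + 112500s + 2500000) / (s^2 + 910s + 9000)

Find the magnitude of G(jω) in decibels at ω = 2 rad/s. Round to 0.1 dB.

Substitute s = j2:
Numerator: 500(j2)^2 + 112500(j2) + 2500000 = 2498000 + j225000
Denominator: (j2)^2 + 910(j2) + 9000 = 8996 + j1820
|N| = √(2498000² + 225000²) ≈ 2.5081e+06, ∠N ≈ 5.15°
|D| = √(8996² + 1820²) ≈ 9178.3, ∠D ≈ 11.44°
|G| = 2.5081e+06 / 9178.3 ≈ 273.26
Gain = 20 log₁₀(273.26) ≈ 48.73 dB

48.7 dB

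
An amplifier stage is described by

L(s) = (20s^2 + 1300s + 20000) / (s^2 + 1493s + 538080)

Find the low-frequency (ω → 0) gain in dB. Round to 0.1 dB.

L(0) = 20000 / 538080 ≈ 0.037169
20 log₁₀(0.037169) ≈ -28.60 dB

-28.6 dB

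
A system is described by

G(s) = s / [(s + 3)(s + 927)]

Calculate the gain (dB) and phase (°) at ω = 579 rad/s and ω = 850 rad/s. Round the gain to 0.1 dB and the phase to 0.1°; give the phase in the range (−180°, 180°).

At s = jω = j579:
zero at origin: s = j579 → |·| = 579, ∠ = 90.00°
pole (s+3): 3 + j579 → |·| = √(3²+579²) = √335250 ≈ 579.01, ∠ = arctan(579/3) ≈ 89.70°
pole (s+927): 927 + j579 → |·| = √(927²+579²) = √1194570 ≈ 1093, ∠ = arctan(579/927) ≈ 31.99°
|G| = 1 · 579 / 6.3286e+05 ≈ 0.00091489
Gain = 20 log₁₀(0.00091489) ≈ -60.77 dB
∠G = 90.00° − 121.69° = -31.69°

At s = jω = j850:
zero at origin: s = j850 → |·| = 850, ∠ = 90.00°
pole (s+3): 3 + j850 → |·| = √(3²+850²) = √722509 ≈ 850.01, ∠ = arctan(850/3) ≈ 89.80°
pole (s+927): 927 + j850 → |·| = √(927²+850²) = √1581829 ≈ 1257.7, ∠ = arctan(850/927) ≈ 42.52°
|G| = 1 · 850 / 1.0691e+06 ≈ 0.00079506
Gain = 20 log₁₀(0.00079506) ≈ -61.99 dB
∠G = 90.00° − 132.32° = -42.32°

ω = 579: -60.8 dB, -31.7°; ω = 850: -62.0 dB, -42.3°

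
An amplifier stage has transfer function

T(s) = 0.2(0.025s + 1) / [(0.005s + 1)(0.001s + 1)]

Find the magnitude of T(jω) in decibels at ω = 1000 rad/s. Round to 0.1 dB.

At ω = 1000 rad/s:
zero (1 + j1000·0.025) = 1 + j25 → |·| ≈ 25.02, ∠ ≈ 87.71°
pole (1 + j1000·0.005) = 1 + j5 → |·| ≈ 5.099, ∠ ≈ 78.69°
pole (1 + j1000·0.001) = 1 + j1 → |·| ≈ 1.4142, ∠ ≈ 45.00°
|T| = 0.2 · 25.02 / (5.099 · 1.4142) ≈ 0.69394
Gain = 20 log₁₀(0.69394) ≈ -3.17 dB

-3.2 dB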